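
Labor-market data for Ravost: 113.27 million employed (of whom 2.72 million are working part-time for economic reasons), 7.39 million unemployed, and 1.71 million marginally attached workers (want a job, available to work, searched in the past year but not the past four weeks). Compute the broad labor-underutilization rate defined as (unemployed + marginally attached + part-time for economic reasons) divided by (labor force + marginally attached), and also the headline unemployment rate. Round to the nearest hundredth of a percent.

Labor force = 113.27 + 7.39 = 120.66 million.
Numerator = 7.39 + 1.71 + 2.72 = 11.82 million.
Denominator = 120.66 + 1.71 = 122.37 million.
Broad rate = 11.82 / 122.37 = 9.66%.
Headline unemployment rate = 7.39 / 120.66 = 6.12%.

Broad underutilization rate ≈ 9.66%; headline unemployment rate ≈ 6.12%.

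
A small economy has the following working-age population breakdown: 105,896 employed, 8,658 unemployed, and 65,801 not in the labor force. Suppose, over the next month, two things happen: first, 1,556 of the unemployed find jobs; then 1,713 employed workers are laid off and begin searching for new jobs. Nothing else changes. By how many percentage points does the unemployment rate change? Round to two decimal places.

Initially, labor force = 105,896 + 8,658 = 114,554, so u = 8,658/114,554 = 7.56%.
After the first change, unemployed falls and employed rises by 1,556; labor force unchanged → E = 107,452, U = 7,102, labor force = 114,554.
After the second change, employed falls and unemployed rises by 1,713; labor force unchanged → E = 105,739, U = 8,815, labor force = 114,554.
New unemployment rate = 8,815 / 114,554 = 7.70%.
Change = 7.70% − 7.56% = +0.14 percentage points.

The unemployment rate changes by +0.14 percentage points.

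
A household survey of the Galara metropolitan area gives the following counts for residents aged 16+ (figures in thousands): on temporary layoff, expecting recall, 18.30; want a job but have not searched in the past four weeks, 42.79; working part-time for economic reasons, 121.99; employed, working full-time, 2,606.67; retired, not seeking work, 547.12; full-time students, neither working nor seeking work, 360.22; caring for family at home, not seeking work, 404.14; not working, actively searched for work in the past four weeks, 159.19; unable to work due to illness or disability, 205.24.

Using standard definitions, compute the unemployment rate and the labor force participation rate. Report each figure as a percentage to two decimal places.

Unemployment rate ≈ 6.11%; labor force participation rate ≈ 65.08%.

Employed = 121.99 + 2,606.67 = 2,728.66 thousand (anyone who worked, including part-time for economic reasons, counts as employed).
Unemployed = 18.30 + 159.19 = 177.49 thousand (jobless and actively searching, or on temporary layoff).
Labor force = 2,728.66 + 177.49 = 2,906.15 thousand.
Not in labor force = 42.79 + 547.12 + 360.22 + 404.14 + 205.24 = 1,559.51 thousand (those not working and not actively searching are outside the labor force — including those who want a job but have given up searching).
Civilian working-age population = 2,906.15 + 1,559.51 = 4,465.66 thousand.
Unemployment rate = 177.49 / 2,906.15 = 6.11%.
Labor force participation rate = 2,906.15 / 4,465.66 = 65.08%.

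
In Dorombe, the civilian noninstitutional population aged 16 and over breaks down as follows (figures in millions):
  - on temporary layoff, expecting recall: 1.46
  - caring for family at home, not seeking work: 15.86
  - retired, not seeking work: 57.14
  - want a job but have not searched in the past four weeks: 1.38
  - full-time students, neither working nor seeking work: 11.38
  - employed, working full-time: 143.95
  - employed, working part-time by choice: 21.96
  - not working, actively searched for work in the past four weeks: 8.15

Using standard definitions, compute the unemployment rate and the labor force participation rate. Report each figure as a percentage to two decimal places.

Employed = 143.95 + 21.96 = 165.91 million.
Unemployed = 1.46 + 8.15 = 9.61 million (jobless and actively searching, or on temporary layoff).
Labor force = 165.91 + 9.61 = 175.52 million.
Not in labor force = 15.86 + 57.14 + 1.38 + 11.38 = 85.76 million (those not working and not actively searching are outside the labor force — including those who want a job but have given up searching).
Civilian working-age population = 175.52 + 85.76 = 261.28 million.
Unemployment rate = 9.61 / 175.52 = 5.48%.
Labor force participation rate = 175.52 / 261.28 = 67.18%.

Unemployment rate ≈ 5.48%; labor force participation rate ≈ 67.18%.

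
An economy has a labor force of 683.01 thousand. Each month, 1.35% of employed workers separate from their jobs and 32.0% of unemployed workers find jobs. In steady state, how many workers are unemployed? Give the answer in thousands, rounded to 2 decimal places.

Steady-state unemployment rate u* = s/(s+f) = 1.35/(1.35+32.0) = 0.040480.
Unemployed = u* × labor force = 0.040480 × 683.01 ≈ 27.65 thousand.

About 27.65 thousand are unemployed in steady state.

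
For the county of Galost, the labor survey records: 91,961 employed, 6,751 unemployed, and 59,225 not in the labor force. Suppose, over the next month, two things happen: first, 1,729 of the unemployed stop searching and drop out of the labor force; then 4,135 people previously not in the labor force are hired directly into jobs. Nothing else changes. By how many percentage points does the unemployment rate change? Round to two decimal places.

The unemployment rate changes by −1.87 percentage points.

Initially, labor force = 91,961 + 6,751 = 98,712, so u = 6,751/98,712 = 6.84%.
After the first change, unemployed and labor force both fall by 1,729 → E = 91,961, U = 5,022, labor force = 96,983.
After the second change, employed and labor force both rise by 4,135; unemployed unchanged → E = 96,096, U = 5,022, labor force = 101,118.
New unemployment rate = 5,022 / 101,118 = 4.97%.
Change = 4.97% − 6.84% = −1.87 percentage points.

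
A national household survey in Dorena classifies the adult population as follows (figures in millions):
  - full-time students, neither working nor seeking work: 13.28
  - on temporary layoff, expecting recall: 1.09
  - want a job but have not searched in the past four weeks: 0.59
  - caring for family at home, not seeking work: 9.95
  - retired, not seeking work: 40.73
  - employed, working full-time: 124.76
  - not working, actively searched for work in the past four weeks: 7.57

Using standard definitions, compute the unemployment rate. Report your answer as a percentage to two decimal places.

Unemployment rate ≈ 6.49%.

Employed = 124.76 million.
Unemployed = 1.09 + 7.57 = 8.66 million (jobless and actively searching, or on temporary layoff).
Labor force = 124.76 + 8.66 = 133.42 million.
Unemployment rate = 8.66 / 133.42 = 6.49%.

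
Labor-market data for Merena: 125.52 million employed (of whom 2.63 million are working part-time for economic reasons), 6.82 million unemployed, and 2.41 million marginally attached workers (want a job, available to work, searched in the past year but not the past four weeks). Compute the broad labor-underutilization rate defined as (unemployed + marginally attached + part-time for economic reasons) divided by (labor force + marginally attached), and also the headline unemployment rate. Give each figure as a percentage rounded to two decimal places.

Labor force = 125.52 + 6.82 = 132.34 million.
Numerator = 6.82 + 2.41 + 2.63 = 11.86 million.
Denominator = 132.34 + 2.41 = 134.75 million.
Broad rate = 11.86 / 134.75 = 8.80%.
Headline unemployment rate = 6.82 / 132.34 = 5.15%.

Broad underutilization rate ≈ 8.80%; headline unemployment rate ≈ 5.15%.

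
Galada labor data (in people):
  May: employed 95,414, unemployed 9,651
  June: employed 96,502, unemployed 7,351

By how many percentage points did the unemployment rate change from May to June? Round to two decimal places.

May: labor force = 95,414 + 9,651 = 105,065; u = 9,651/105,065 = 9.19%.
June: labor force = 96,502 + 7,351 = 103,853; u = 7,351/103,853 = 7.08%.
Change = 7.08% − 9.19% = −2.11 pp.

The unemployment rate changed by −2.11 percentage points.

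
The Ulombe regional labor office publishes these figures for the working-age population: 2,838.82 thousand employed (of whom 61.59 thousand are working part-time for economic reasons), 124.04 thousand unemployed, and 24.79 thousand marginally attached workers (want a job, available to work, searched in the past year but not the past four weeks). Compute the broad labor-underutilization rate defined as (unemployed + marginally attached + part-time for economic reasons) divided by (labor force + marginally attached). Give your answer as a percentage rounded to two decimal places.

Broad underutilization rate ≈ 7.04%.

Labor force = 2,838.82 + 124.04 = 2,962.86 thousand.
Numerator = 124.04 + 24.79 + 61.59 = 210.42 thousand.
Denominator = 2,962.86 + 24.79 = 2,987.65 thousand.
Broad rate = 210.42 / 2,987.65 = 7.04%.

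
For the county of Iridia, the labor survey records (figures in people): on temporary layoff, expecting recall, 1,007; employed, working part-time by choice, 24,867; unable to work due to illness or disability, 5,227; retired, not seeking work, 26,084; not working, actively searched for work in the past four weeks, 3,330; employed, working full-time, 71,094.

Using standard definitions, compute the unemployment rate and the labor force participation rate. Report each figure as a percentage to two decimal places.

Unemployment rate ≈ 4.32%; labor force participation rate ≈ 76.21%.

Employed = 24,867 + 71,094 = 95,961.
Unemployed = 1,007 + 3,330 = 4,337 (jobless and actively searching, or on temporary layoff).
Labor force = 95,961 + 4,337 = 100,298.
Not in labor force = 5,227 + 26,084 = 31,311 (those not working and not actively searching are outside the labor force).
Civilian working-age population = 100,298 + 31,311 = 131,609.
Unemployment rate = 4,337 / 100,298 = 4.32%.
Labor force participation rate = 100,298 / 131,609 = 76.21%.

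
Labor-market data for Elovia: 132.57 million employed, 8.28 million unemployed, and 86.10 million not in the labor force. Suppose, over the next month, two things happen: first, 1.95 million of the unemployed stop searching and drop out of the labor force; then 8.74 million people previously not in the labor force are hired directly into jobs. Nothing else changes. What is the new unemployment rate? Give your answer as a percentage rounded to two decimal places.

New unemployment rate ≈ 4.29%.

Initially, labor force = 132.57 + 8.28 = 140.85 million, so u = 8.28/140.85 = 5.88%.
After the first change, unemployed and labor force both fall by 1.95 → E = 132.57, U = 6.33, labor force = 138.90 million.
After the second change, employed and labor force both rise by 8.74; unemployed unchanged → E = 141.31, U = 6.33, labor force = 147.64 million.
New unemployment rate = 6.33 / 147.64 = 4.29%.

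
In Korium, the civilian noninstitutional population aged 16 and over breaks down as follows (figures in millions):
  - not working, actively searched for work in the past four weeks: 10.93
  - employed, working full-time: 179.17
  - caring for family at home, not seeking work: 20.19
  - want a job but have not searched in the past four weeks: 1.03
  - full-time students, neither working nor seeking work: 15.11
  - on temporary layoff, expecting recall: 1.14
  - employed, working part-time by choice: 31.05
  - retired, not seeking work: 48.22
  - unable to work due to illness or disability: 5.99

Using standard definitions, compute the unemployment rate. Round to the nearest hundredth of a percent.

Employed = 179.17 + 31.05 = 210.22 million.
Unemployed = 10.93 + 1.14 = 12.07 million (jobless and actively searching, or on temporary layoff).
Labor force = 210.22 + 12.07 = 222.29 million.
Unemployment rate = 12.07 / 222.29 = 5.43%.

Unemployment rate ≈ 5.43%.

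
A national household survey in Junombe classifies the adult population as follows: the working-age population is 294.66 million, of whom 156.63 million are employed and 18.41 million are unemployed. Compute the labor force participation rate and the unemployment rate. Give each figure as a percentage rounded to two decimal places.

Labor force = employed + unemployed = 156.63 + 18.41 = 175.04 million.
Unemployment rate = 18.41 / 175.04 = 10.52%.
Labor force participation rate = 175.04 / 294.66 = 59.40%.

Labor force participation rate ≈ 59.40%; unemployment rate ≈ 10.52%.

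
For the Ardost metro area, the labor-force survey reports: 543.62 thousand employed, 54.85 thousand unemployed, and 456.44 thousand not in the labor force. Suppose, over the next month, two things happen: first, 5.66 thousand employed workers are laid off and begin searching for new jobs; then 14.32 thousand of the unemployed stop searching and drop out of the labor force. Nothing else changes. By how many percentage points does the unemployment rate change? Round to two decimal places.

The unemployment rate changes by −1.26 percentage points.

Initially, labor force = 543.62 + 54.85 = 598.47 thousand, so u = 54.85/598.47 = 9.17%.
After the first change, employed falls and unemployed rises by 5.66; labor force unchanged → E = 537.96, U = 60.51, labor force = 598.47 thousand.
After the second change, unemployed and labor force both fall by 14.32 → E = 537.96, U = 46.19, labor force = 584.15 thousand.
New unemployment rate = 46.19 / 584.15 = 7.91%.
Change = 7.91% − 9.17% = −1.26 percentage points.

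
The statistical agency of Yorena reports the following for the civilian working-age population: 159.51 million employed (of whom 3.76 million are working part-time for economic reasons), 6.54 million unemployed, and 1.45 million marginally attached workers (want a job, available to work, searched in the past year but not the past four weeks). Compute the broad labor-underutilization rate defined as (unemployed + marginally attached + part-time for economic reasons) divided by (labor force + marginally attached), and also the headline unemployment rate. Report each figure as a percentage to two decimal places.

Broad underutilization rate ≈ 7.01%; headline unemployment rate ≈ 3.94%.

Labor force = 159.51 + 6.54 = 166.05 million.
Numerator = 6.54 + 1.45 + 3.76 = 11.75 million.
Denominator = 166.05 + 1.45 = 167.50 million.
Broad rate = 11.75 / 167.50 = 7.01%.
Headline unemployment rate = 6.54 / 166.05 = 3.94%.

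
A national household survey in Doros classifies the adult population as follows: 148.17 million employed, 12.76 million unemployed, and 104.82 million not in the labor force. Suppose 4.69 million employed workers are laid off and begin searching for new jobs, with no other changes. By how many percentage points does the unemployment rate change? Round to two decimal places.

The unemployment rate changes by +2.91 percentage points.

Initially, labor force = 148.17 + 12.76 = 160.93 million, so u = 12.76/160.93 = 7.93%.
After the change, employed falls and unemployed rises by 4.69; labor force unchanged → E = 143.48, U = 17.45, labor force = 160.93 million.
New unemployment rate = 17.45 / 160.93 = 10.84%.
Change = 10.84% − 7.93% = +2.91 percentage points.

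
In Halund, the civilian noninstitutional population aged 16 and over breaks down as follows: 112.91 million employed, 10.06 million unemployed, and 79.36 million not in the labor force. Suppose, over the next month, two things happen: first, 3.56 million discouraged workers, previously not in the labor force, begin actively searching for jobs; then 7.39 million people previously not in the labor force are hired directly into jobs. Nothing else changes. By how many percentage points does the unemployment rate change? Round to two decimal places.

The unemployment rate changes by +1.99 percentage points.

Initially, labor force = 112.91 + 10.06 = 122.97 million, so u = 10.06/122.97 = 8.18%.
After the first change, unemployed and labor force both rise by 3.56 → E = 112.91, U = 13.62, labor force = 126.53 million.
After the second change, employed and labor force both rise by 7.39; unemployed unchanged → E = 120.30, U = 13.62, labor force = 133.92 million.
New unemployment rate = 13.62 / 133.92 = 10.17%.
Change = 10.17% − 8.18% = +1.99 percentage points.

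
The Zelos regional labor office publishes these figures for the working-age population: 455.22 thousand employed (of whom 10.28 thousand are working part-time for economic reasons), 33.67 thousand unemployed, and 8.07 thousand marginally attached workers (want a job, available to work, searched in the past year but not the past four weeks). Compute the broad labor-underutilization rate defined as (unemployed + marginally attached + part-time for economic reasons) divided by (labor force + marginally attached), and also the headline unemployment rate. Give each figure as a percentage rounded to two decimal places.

Labor force = 455.22 + 33.67 = 488.89 thousand.
Numerator = 33.67 + 8.07 + 10.28 = 52.02 thousand.
Denominator = 488.89 + 8.07 = 496.96 thousand.
Broad rate = 52.02 / 496.96 = 10.47%.
Headline unemployment rate = 33.67 / 488.89 = 6.89%.

Broad underutilization rate ≈ 10.47%; headline unemployment rate ≈ 6.89%.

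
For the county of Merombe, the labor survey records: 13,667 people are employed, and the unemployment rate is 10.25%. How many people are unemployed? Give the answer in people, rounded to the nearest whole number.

Let U be the number unemployed. The labor force is E + U, and U/(E+U) = 0.1025.
So U = 0.1025 × 13,667 / (1 − 0.1025) = 1400.87 / 0.8975 ≈ 1,561.

About 1,561 are unemployed.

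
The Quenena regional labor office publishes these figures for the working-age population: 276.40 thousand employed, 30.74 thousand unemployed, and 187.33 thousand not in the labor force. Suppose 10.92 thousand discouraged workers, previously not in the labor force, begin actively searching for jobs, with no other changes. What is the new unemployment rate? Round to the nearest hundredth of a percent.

Initially, labor force = 276.40 + 30.74 = 307.14 thousand, so u = 30.74/307.14 = 10.01%.
After the change, unemployed and labor force both rise by 10.92 → E = 276.40, U = 41.66, labor force = 318.06 thousand.
New unemployment rate = 41.66 / 318.06 = 13.10%.

New unemployment rate ≈ 13.10%.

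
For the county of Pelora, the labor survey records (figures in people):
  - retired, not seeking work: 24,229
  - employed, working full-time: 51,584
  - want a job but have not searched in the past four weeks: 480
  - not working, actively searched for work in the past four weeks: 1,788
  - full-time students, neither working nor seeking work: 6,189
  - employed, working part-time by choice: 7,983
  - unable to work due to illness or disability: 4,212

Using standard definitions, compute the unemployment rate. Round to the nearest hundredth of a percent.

Unemployment rate ≈ 2.91%.

Employed = 51,584 + 7,983 = 59,567.
Unemployed = 1,788.
Labor force = 59,567 + 1,788 = 61,355.
Unemployment rate = 1,788 / 61,355 = 2.91%.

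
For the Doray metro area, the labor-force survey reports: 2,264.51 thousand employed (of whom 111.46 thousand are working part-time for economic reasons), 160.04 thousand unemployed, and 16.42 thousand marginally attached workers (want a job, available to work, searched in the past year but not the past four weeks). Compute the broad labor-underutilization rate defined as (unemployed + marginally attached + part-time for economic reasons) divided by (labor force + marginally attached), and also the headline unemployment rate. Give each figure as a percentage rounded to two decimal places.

Broad underutilization rate ≈ 11.80%; headline unemployment rate ≈ 6.60%.

Labor force = 2,264.51 + 160.04 = 2,424.55 thousand.
Numerator = 160.04 + 16.42 + 111.46 = 287.92 thousand.
Denominator = 2,424.55 + 16.42 = 2,440.97 thousand.
Broad rate = 287.92 / 2,440.97 = 11.80%.
Headline unemployment rate = 160.04 / 2,424.55 = 6.60%.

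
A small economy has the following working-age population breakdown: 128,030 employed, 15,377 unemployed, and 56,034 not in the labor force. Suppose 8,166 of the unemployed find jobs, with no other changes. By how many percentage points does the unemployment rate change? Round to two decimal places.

Initially, labor force = 128,030 + 15,377 = 143,407, so u = 15,377/143,407 = 10.72%.
After the change, unemployed falls and employed rises by 8,166; labor force unchanged → E = 136,196, U = 7,211, labor force = 143,407.
New unemployment rate = 7,211 / 143,407 = 5.03%.
Change = 5.03% − 10.72% = −5.69 percentage points.

The unemployment rate changes by −5.69 percentage points.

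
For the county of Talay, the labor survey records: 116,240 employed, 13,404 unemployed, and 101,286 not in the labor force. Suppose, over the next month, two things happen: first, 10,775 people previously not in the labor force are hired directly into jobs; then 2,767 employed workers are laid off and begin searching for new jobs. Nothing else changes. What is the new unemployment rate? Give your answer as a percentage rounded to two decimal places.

Initially, labor force = 116,240 + 13,404 = 129,644, so u = 13,404/129,644 = 10.34%.
After the first change, employed and labor force both rise by 10,775; unemployed unchanged → E = 127,015, U = 13,404, labor force = 140,419.
After the second change, employed falls and unemployed rises by 2,767; labor force unchanged → E = 124,248, U = 16,171, labor force = 140,419.
New unemployment rate = 16,171 / 140,419 = 11.52%.

New unemployment rate ≈ 11.52%.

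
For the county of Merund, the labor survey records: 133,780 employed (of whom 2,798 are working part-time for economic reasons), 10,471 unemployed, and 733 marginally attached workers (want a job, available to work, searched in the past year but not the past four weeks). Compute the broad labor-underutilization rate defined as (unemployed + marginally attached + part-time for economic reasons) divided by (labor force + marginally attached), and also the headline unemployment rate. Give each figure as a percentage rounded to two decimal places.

Broad underutilization rate ≈ 9.66%; headline unemployment rate ≈ 7.26%.

Labor force = 133,780 + 10,471 = 144,251.
Numerator = 10,471 + 733 + 2,798 = 14,002.
Denominator = 144,251 + 733 = 144,984.
Broad rate = 14,002 / 144,984 = 9.66%.
Headline unemployment rate = 10,471 / 144,251 = 7.26%.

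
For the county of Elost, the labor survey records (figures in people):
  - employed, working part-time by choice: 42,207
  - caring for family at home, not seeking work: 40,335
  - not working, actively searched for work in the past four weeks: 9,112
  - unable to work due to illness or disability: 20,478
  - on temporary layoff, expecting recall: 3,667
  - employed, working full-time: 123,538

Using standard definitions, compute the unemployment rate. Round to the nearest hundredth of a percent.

Unemployment rate ≈ 7.16%.

Employed = 42,207 + 123,538 = 165,745.
Unemployed = 9,112 + 3,667 = 12,779 (jobless and actively searching, or on temporary layoff).
Labor force = 165,745 + 12,779 = 178,524.
Unemployment rate = 12,779 / 178,524 = 7.16%.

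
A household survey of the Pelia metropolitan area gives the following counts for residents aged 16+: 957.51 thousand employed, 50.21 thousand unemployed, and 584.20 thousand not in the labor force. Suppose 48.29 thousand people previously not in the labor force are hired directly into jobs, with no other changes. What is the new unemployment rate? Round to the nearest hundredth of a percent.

Initially, labor force = 957.51 + 50.21 = 1,007.72 thousand, so u = 50.21/1,007.72 = 4.98%.
After the change, employed and labor force both rise by 48.29; unemployed unchanged → E = 1,005.80, U = 50.21, labor force = 1,056.01 thousand.
New unemployment rate = 50.21 / 1,056.01 = 4.75%.

New unemployment rate ≈ 4.75%.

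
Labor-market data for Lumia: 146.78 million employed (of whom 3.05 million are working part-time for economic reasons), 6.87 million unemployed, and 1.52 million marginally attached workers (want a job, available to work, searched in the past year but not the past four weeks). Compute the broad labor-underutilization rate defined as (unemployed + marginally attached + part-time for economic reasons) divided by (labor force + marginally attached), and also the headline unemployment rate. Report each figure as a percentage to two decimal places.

Broad underutilization rate ≈ 7.37%; headline unemployment rate ≈ 4.47%.

Labor force = 146.78 + 6.87 = 153.65 million.
Numerator = 6.87 + 1.52 + 3.05 = 11.44 million.
Denominator = 153.65 + 1.52 = 155.17 million.
Broad rate = 11.44 / 155.17 = 7.37%.
Headline unemployment rate = 6.87 / 153.65 = 4.47%.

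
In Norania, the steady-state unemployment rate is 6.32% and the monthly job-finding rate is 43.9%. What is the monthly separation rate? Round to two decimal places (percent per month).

Separation rate ≈ 2.96% per month.

From u* = s/(s+f): s = u·f/(1−u).
s = 0.0632 × 43.9 / (1 − 0.0632) = 2.7745 / 0.9368 ≈ 2.96% per month.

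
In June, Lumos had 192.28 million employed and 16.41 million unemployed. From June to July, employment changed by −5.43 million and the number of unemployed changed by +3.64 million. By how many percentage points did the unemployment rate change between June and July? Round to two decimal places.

June: labor force = 192.28 + 16.41 = 208.69; u = 16.41/208.69 = 7.86%.
July: labor force = 186.85 + 20.05 = 206.90; u = 20.05/206.90 = 9.69%.
Change = 9.69% − 7.86% = +1.83 pp.

The unemployment rate changed by +1.83 percentage points.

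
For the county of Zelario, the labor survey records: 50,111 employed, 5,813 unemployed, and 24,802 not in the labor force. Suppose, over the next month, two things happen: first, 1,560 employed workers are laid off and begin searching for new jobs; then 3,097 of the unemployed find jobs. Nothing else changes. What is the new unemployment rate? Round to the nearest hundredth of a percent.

New unemployment rate ≈ 7.65%.

Initially, labor force = 50,111 + 5,813 = 55,924, so u = 5,813/55,924 = 10.39%.
After the first change, employed falls and unemployed rises by 1,560; labor force unchanged → E = 48,551, U = 7,373, labor force = 55,924.
After the second change, unemployed falls and employed rises by 3,097; labor force unchanged → E = 51,648, U = 4,276, labor force = 55,924.
New unemployment rate = 4,276 / 55,924 = 7.65%.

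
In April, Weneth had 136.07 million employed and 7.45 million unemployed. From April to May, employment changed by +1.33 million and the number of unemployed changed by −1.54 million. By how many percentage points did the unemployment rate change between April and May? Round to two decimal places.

The unemployment rate changed by −1.07 percentage points.

April: labor force = 136.07 + 7.45 = 143.52; u = 7.45/143.52 = 5.19%.
May: labor force = 137.40 + 5.91 = 143.31; u = 5.91/143.31 = 4.12%.
Change = 4.12% − 5.19% = −1.07 pp.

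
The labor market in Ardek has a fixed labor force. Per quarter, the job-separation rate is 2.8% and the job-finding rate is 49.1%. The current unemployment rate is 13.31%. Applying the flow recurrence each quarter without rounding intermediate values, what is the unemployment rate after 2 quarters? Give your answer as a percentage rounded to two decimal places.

Unemployment rate after two quarters ≈ 7.23%.

With a fixed labor force, u_{t+1} = u_t + s·(1−u_t) − f·u_t = u_t·(1−s−f) + s.
Here 1−s−f = 0.481 and s = 0.028.
u_1 = 0.133100 × 0.481 + 0.028 = 0.092021.
u_2 = 0.092021 × 0.481 + 0.028 = 0.072262.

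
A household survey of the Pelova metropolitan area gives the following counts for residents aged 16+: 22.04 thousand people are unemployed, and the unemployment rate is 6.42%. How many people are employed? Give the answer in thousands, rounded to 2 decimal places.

Labor force = U / u = 22.04 / 0.0642 ≈ 343.30 thousand.
Employed = labor force − unemployed = 343.30 − 22.04 = 321.26 thousand.

About 321.26 thousand are employed.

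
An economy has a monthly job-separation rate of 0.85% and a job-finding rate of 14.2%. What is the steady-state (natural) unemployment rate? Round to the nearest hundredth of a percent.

Steady-state unemployment rate ≈ 5.65%.

At steady state the flows balance: s·E = f·U, so U/(E+U) = s/(s+f).
u* = 0.85 / (0.85 + 14.2) = 0.85 / 15.05 = 5.65%.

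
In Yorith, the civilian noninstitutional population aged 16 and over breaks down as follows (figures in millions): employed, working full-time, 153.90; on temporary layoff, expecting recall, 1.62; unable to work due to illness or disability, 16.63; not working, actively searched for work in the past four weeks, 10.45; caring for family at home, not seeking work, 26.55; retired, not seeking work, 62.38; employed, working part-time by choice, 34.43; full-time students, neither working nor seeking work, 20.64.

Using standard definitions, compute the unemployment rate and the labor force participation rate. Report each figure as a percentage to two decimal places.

Employed = 153.90 + 34.43 = 188.33 million.
Unemployed = 1.62 + 10.45 = 12.07 million (jobless and actively searching, or on temporary layoff).
Labor force = 188.33 + 12.07 = 200.40 million.
Not in labor force = 16.63 + 26.55 + 62.38 + 20.64 = 126.20 million (those not working and not actively searching are outside the labor force).
Civilian working-age population = 200.40 + 126.20 = 326.60 million.
Unemployment rate = 12.07 / 200.40 = 6.02%.
Labor force participation rate = 200.40 / 326.60 = 61.36%.

Unemployment rate ≈ 6.02%; labor force participation rate ≈ 61.36%.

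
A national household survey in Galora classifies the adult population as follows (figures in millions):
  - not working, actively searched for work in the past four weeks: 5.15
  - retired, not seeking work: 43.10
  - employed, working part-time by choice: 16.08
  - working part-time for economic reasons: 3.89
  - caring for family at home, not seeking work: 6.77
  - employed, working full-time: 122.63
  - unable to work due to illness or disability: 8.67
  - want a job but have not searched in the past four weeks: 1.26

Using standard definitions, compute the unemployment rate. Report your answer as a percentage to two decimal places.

Unemployment rate ≈ 3.49%.

Employed = 16.08 + 3.89 + 122.63 = 142.60 million (anyone who worked, including part-time for economic reasons, counts as employed).
Unemployed = 5.15 million.
Labor force = 142.60 + 5.15 = 147.75 million.
Unemployment rate = 5.15 / 147.75 = 3.49%.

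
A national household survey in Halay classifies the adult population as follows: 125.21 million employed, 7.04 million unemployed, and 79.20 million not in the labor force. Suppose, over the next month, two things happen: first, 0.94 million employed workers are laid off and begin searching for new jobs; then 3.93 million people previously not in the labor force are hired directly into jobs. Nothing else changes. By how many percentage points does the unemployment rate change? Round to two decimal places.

Initially, labor force = 125.21 + 7.04 = 132.25 million, so u = 7.04/132.25 = 5.32%.
After the first change, employed falls and unemployed rises by 0.94; labor force unchanged → E = 124.27, U = 7.98, labor force = 132.25 million.
After the second change, employed and labor force both rise by 3.93; unemployed unchanged → E = 128.20, U = 7.98, labor force = 136.18 million.
New unemployment rate = 7.98 / 136.18 = 5.86%.
Change = 5.86% − 5.32% = +0.54 percentage points.

The unemployment rate changes by +0.54 percentage points.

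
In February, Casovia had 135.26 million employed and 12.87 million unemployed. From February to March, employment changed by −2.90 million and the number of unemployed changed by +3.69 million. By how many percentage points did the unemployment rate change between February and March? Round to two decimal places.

February: labor force = 135.26 + 12.87 = 148.13; u = 12.87/148.13 = 8.69%.
March: labor force = 132.36 + 16.56 = 148.92; u = 16.56/148.92 = 11.12%.
Change = 11.12% − 8.69% = +2.43 pp.

The unemployment rate changed by +2.43 percentage points.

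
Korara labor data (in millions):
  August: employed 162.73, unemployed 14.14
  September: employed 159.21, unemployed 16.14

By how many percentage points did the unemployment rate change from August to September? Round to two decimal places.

August: labor force = 162.73 + 14.14 = 176.87; u = 14.14/176.87 = 7.99%.
September: labor force = 159.21 + 16.14 = 175.35; u = 16.14/175.35 = 9.20%.
Change = 9.20% − 7.99% = +1.21 pp.

The unemployment rate changed by +1.21 percentage points.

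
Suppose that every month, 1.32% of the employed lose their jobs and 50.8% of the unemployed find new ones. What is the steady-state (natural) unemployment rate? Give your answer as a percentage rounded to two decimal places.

At steady state the flows balance: s·E = f·U, so U/(E+U) = s/(s+f).
u* = 1.32 / (1.32 + 50.8) = 1.32 / 52.12 = 2.53%.

Steady-state unemployment rate ≈ 2.53%.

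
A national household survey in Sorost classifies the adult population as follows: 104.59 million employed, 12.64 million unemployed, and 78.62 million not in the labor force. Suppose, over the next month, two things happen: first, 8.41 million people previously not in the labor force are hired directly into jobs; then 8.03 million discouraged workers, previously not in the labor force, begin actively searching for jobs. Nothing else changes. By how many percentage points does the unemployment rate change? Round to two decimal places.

The unemployment rate changes by +4.68 percentage points.

Initially, labor force = 104.59 + 12.64 = 117.23 million, so u = 12.64/117.23 = 10.78%.
After the first change, employed and labor force both rise by 8.41; unemployed unchanged → E = 113.00, U = 12.64, labor force = 125.64 million.
After the second change, unemployed and labor force both rise by 8.03 → E = 113.00, U = 20.67, labor force = 133.67 million.
New unemployment rate = 20.67 / 133.67 = 15.46%.
Change = 15.46% − 10.78% = +4.68 percentage points.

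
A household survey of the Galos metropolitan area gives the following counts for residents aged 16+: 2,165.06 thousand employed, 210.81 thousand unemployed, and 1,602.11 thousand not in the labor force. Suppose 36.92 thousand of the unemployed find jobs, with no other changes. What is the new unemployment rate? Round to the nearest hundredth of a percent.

New unemployment rate ≈ 7.32%.

Initially, labor force = 2,165.06 + 210.81 = 2,375.87 thousand, so u = 210.81/2,375.87 = 8.87%.
After the change, unemployed falls and employed rises by 36.92; labor force unchanged → E = 2,201.98, U = 173.89, labor force = 2,375.87 thousand.
New unemployment rate = 173.89 / 2,375.87 = 7.32%.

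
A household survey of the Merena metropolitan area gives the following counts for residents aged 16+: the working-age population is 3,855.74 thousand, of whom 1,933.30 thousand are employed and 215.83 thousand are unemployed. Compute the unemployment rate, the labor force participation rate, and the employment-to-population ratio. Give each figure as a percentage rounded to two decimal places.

Unemployment rate ≈ 10.04%; labor force participation rate ≈ 55.74%; employment-population ratio ≈ 50.14%.

Labor force = employed + unemployed = 1,933.30 + 215.83 = 2,149.13 thousand.
Unemployment rate = 215.83 / 2,149.13 = 10.04%.
Labor force participation rate = 2,149.13 / 3,855.74 = 55.74%.
Employment-population ratio = 1,933.30 / 3,855.74 = 50.14%.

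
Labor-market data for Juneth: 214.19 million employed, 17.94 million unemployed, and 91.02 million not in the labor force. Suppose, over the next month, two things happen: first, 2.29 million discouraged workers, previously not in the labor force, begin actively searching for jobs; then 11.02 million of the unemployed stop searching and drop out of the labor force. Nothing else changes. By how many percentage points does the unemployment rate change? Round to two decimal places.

Initially, labor force = 214.19 + 17.94 = 232.13 million, so u = 17.94/232.13 = 7.73%.
After the first change, unemployed and labor force both rise by 2.29 → E = 214.19, U = 20.23, labor force = 234.42 million.
After the second change, unemployed and labor force both fall by 11.02 → E = 214.19, U = 9.21, labor force = 223.40 million.
New unemployment rate = 9.21 / 223.40 = 4.12%.
Change = 4.12% − 7.73% = −3.61 percentage points.

The unemployment rate changes by −3.61 percentage points.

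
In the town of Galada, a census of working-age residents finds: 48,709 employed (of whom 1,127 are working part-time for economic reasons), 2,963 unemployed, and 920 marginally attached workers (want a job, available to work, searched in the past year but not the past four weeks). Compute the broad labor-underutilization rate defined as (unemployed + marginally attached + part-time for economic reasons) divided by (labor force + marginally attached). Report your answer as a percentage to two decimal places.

Broad underutilization rate ≈ 9.53%.

Labor force = 48,709 + 2,963 = 51,672.
Numerator = 2,963 + 920 + 1,127 = 5,010.
Denominator = 51,672 + 920 = 52,592.
Broad rate = 5,010 / 52,592 = 9.53%.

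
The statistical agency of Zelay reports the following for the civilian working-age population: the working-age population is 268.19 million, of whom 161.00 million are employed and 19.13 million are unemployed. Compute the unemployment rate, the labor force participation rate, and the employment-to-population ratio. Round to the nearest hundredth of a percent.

Unemployment rate ≈ 10.62%; labor force participation rate ≈ 67.17%; employment-population ratio ≈ 60.03%.

Labor force = employed + unemployed = 161.00 + 19.13 = 180.13 million.
Unemployment rate = 19.13 / 180.13 = 10.62%.
Labor force participation rate = 180.13 / 268.19 = 67.17%.
Employment-population ratio = 161.00 / 268.19 = 60.03%.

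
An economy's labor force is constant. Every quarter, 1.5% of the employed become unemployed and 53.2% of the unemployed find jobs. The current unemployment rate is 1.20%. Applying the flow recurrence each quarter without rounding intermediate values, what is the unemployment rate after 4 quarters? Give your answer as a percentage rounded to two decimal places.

With a fixed labor force, u_{t+1} = u_t + s·(1−u_t) − f·u_t = u_t·(1−s−f) + s.
Here 1−s−f = 0.453 and s = 0.015.
u_1 = 0.012000 × 0.453 + 0.015 = 0.020436.
u_2 = 0.020436 × 0.453 + 0.015 = 0.024258.
u_3 = 0.024258 × 0.453 + 0.015 = 0.025989.
u_4 = 0.025989 × 0.453 + 0.015 = 0.026773.

Unemployment rate after four quarters ≈ 2.68%.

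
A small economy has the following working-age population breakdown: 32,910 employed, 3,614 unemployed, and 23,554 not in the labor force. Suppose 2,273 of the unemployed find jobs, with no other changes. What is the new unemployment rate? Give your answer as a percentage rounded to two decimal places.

Initially, labor force = 32,910 + 3,614 = 36,524, so u = 3,614/36,524 = 9.89%.
After the change, unemployed falls and employed rises by 2,273; labor force unchanged → E = 35,183, U = 1,341, labor force = 36,524.
New unemployment rate = 1,341 / 36,524 = 3.67%.

New unemployment rate ≈ 3.67%.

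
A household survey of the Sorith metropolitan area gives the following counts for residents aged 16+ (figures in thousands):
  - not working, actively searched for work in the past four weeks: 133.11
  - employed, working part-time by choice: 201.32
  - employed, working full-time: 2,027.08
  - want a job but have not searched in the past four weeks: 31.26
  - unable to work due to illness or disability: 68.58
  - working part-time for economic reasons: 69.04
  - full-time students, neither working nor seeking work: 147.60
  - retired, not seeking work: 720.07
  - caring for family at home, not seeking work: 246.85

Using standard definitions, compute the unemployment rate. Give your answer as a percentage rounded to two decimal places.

Employed = 201.32 + 2,027.08 + 69.04 = 2,297.44 thousand (anyone who worked, including part-time for economic reasons, counts as employed).
Unemployed = 133.11 thousand.
Labor force = 2,297.44 + 133.11 = 2,430.55 thousand.
Unemployment rate = 133.11 / 2,430.55 = 5.48%.

Unemployment rate ≈ 5.48%.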